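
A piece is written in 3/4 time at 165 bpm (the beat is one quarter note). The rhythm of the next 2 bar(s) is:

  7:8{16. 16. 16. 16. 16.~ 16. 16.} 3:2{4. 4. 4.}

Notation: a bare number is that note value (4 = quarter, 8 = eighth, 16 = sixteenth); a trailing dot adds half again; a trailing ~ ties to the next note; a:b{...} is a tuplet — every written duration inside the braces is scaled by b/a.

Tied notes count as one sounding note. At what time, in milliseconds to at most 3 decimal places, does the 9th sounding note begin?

1. 0.0ms @ 0 + 155.844ms (3/7)
2. 155.844ms @ 3/7 + 155.844ms (3/7)
3. 311.688ms @ 6/7 + 155.844ms (3/7)
4. 467.532ms @ 9/7 + 155.844ms (3/7)
5. 623.377ms @ 12/7 + 311.688ms (6/7)
6. 935.065ms @ 18/7 + 155.844ms (3/7)
7. 1090.909ms @ 3 + 363.636ms (1)
8. 1454.545ms @ 4 + 363.636ms (1)
9. 1818.182ms @ 5 + 363.636ms (1)

note 9 onset = 5b = 1818.182ms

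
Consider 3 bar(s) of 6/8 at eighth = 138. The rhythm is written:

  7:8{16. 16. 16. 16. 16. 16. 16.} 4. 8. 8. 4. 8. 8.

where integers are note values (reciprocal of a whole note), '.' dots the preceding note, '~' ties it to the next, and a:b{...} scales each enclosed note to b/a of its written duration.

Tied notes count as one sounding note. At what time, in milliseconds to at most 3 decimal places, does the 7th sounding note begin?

note 7 onset = 36/7b = 2236.025ms

1. 0.0ms @ 0 + 372.671ms (6/7)
2. 372.671ms @ 6/7 + 372.671ms (6/7)
3. 745.342ms @ 12/7 + 372.671ms (6/7)
4. 1118.012ms @ 18/7 + 372.671ms (6/7)
5. 1490.683ms @ 24/7 + 372.671ms (6/7)
6. 1863.354ms @ 30/7 + 372.671ms (6/7)
7. 2236.025ms @ 36/7 + 372.671ms (6/7)
8. 2608.696ms @ 6 + 1304.348ms (3)
9. 3913.043ms @ 9 + 652.174ms (3/2)
10. 4565.217ms @ 21/2 + 652.174ms (3/2)
11. 5217.391ms @ 12 + 1304.348ms (3)
12. 6521.739ms @ 15 + 652.174ms (3/2)
13. 7173.913ms @ 33/2 + 652.174ms (3/2)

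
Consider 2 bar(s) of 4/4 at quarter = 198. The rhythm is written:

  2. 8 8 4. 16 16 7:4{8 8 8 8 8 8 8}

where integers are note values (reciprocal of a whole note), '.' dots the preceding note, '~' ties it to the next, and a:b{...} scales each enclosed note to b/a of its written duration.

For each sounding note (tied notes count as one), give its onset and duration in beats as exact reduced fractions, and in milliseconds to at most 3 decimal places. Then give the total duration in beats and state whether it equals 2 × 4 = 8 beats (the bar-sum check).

1) 0.0ms=0b +909.091ms=3b
2) 909.091ms=3b +151.515ms=1/2b
3) 1060.606ms=7/2b +151.515ms=1/2b
4) 1212.121ms=4b +454.545ms=3/2b
5) 1666.667ms=11/2b +75.758ms=1/4b
6) 1742.424ms=23/4b +75.758ms=1/4b
7) 1818.182ms=6b +86.58ms=2/7b
8) 1904.762ms=44/7b +86.58ms=2/7b
9) 1991.342ms=46/7b +86.58ms=2/7b
10) 2077.922ms=48/7b +86.58ms=2/7b
11) 2164.502ms=50/7b +86.58ms=2/7b
12) 2251.082ms=52/7b +86.58ms=2/7b
13) 2337.662ms=54/7b +86.58ms=2/7b
Σ=8b of 8 (198bpm 4/4) — PASS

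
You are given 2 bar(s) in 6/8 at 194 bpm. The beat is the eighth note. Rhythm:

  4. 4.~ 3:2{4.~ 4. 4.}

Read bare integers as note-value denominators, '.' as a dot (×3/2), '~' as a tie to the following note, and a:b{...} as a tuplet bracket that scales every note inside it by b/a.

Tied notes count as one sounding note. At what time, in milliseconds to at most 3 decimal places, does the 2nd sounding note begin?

1. 0.0ms @ 0 + 927.835ms (3)
2. 927.835ms @ 3 + 2164.948ms (7)
3. 3092.784ms @ 10 + 618.557ms (2)

note 2 onset = 3b = 927.835ms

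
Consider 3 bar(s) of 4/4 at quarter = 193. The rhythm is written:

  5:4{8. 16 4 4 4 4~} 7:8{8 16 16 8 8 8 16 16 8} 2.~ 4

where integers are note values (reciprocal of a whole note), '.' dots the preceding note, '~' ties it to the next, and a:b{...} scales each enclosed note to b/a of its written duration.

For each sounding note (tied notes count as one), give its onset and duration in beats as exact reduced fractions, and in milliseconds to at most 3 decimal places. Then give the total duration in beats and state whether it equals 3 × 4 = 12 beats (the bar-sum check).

1) 0.0ms=0b +186.528ms=3/5b
2) 186.528ms=3/5b +62.176ms=1/5b
3) 248.705ms=4/5b +248.705ms=4/5b
4) 497.409ms=8/5b +248.705ms=4/5b
5) 746.114ms=12/5b +248.705ms=4/5b
6) 994.819ms=16/5b +426.351ms=48/35b
7) 1421.17ms=32/7b +88.823ms=2/7b
8) 1509.993ms=34/7b +88.823ms=2/7b
9) 1598.816ms=36/7b +177.646ms=4/7b
10) 1776.462ms=40/7b +177.646ms=4/7b
11) 1954.108ms=44/7b +177.646ms=4/7b
12) 2131.754ms=48/7b +88.823ms=2/7b
13) 2220.577ms=50/7b +88.823ms=2/7b
14) 2309.4ms=52/7b +177.646ms=4/7b
15) 2487.047ms=8b +1243.523ms=4b
Σ=12b of 12 (193bpm 4/4) — PASS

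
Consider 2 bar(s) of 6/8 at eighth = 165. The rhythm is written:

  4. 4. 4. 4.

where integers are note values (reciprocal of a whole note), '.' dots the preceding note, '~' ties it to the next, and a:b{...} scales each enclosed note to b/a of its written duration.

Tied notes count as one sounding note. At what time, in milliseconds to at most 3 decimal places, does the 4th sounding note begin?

note 4 onset = 9b = 3272.727ms

1. 0.0ms @ 0 + 1090.909ms (3)
2. 1090.909ms @ 3 + 1090.909ms (3)
3. 2181.818ms @ 6 + 1090.909ms (3)
4. 3272.727ms @ 9 + 1090.909ms (3)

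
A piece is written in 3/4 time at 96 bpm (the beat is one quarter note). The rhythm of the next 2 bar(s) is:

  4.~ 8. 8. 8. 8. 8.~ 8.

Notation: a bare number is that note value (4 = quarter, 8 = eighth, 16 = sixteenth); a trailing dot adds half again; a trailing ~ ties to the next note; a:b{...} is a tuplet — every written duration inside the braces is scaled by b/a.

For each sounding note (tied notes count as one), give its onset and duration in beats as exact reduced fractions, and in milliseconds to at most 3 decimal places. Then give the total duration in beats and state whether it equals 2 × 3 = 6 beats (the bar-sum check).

1) 0.0ms=0b +1406.25ms=9/4b
2) 1406.25ms=9/4b +468.75ms=3/4b
3) 1875.0ms=3b +468.75ms=3/4b
4) 2343.75ms=15/4b +468.75ms=3/4b
5) 2812.5ms=9/2b +937.5ms=3/2b
Σ=6b of 6 (96bpm 3/4) — PASS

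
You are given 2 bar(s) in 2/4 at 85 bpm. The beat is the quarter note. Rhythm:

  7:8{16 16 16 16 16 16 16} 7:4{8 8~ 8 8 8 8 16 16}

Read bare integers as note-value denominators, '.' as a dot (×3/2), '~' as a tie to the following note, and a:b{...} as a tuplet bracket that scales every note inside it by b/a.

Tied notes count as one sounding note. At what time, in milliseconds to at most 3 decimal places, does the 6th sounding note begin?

1. 0.0ms @ 0 + 201.681ms (2/7)
2. 201.681ms @ 2/7 + 201.681ms (2/7)
3. 403.361ms @ 4/7 + 201.681ms (2/7)
4. 605.042ms @ 6/7 + 201.681ms (2/7)
5. 806.723ms @ 8/7 + 201.681ms (2/7)
6. 1008.403ms @ 10/7 + 201.681ms (2/7)
7. 1210.084ms @ 12/7 + 201.681ms (2/7)
8. 1411.765ms @ 2 + 201.681ms (2/7)
9. 1613.445ms @ 16/7 + 403.361ms (4/7)
10. 2016.807ms @ 20/7 + 201.681ms (2/7)
11. 2218.487ms @ 22/7 + 201.681ms (2/7)
12. 2420.168ms @ 24/7 + 201.681ms (2/7)
13. 2621.849ms @ 26/7 + 100.84ms (1/7)
14. 2722.689ms @ 27/7 + 100.84ms (1/7)

note 6 onset = 10/7b = 1008.403ms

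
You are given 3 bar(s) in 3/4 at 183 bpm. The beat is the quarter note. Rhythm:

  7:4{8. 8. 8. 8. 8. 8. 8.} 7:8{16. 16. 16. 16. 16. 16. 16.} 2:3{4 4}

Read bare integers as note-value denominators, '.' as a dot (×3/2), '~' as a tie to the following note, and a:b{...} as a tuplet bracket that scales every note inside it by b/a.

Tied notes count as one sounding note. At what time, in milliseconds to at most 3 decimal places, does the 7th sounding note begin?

note 7 onset = 18/7b = 843.091ms

1. 0.0ms @ 0 + 140.515ms (3/7)
2. 140.515ms @ 3/7 + 140.515ms (3/7)
3. 281.03ms @ 6/7 + 140.515ms (3/7)
4. 421.546ms @ 9/7 + 140.515ms (3/7)
5. 562.061ms @ 12/7 + 140.515ms (3/7)
6. 702.576ms @ 15/7 + 140.515ms (3/7)
7. 843.091ms @ 18/7 + 140.515ms (3/7)
8. 983.607ms @ 3 + 140.515ms (3/7)
9. 1124.122ms @ 24/7 + 140.515ms (3/7)
10. 1264.637ms @ 27/7 + 140.515ms (3/7)
11. 1405.152ms @ 30/7 + 140.515ms (3/7)
12. 1545.667ms @ 33/7 + 140.515ms (3/7)
13. 1686.183ms @ 36/7 + 140.515ms (3/7)
14. 1826.698ms @ 39/7 + 140.515ms (3/7)
15. 1967.213ms @ 6 + 491.803ms (3/2)
16. 2459.016ms @ 15/2 + 491.803ms (3/2)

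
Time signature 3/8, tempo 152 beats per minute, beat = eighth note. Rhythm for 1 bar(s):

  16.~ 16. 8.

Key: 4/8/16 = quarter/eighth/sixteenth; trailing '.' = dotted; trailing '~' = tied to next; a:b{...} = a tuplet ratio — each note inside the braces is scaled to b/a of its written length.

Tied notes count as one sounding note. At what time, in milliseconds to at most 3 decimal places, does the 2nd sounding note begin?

note 2 onset = 3/2b = 592.105ms

1. 0.0ms @ 0 + 592.105ms (3/2)
2. 592.105ms @ 3/2 + 592.105ms (3/2)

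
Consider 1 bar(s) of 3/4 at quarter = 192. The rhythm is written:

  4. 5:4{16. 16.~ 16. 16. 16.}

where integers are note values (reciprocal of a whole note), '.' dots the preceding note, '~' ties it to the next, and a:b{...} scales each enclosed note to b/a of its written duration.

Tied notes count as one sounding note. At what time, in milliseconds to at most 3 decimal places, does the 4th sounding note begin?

1. 0.0ms @ 0 + 468.75ms (3/2)
2. 468.75ms @ 3/2 + 93.75ms (3/10)
3. 562.5ms @ 9/5 + 187.5ms (3/5)
4. 750.0ms @ 12/5 + 93.75ms (3/10)
5. 843.75ms @ 27/10 + 93.75ms (3/10)

note 4 onset = 12/5b = 750.0ms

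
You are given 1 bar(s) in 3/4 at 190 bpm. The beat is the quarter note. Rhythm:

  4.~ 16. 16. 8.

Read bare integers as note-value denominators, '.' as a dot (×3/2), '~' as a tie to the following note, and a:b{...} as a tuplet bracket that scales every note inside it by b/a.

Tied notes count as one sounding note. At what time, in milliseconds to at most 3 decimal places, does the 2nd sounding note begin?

note 2 onset = 15/8b = 592.105ms

1. 0.0ms @ 0 + 592.105ms (15/8)
2. 592.105ms @ 15/8 + 118.421ms (3/8)
3. 710.526ms @ 9/4 + 236.842ms (3/4)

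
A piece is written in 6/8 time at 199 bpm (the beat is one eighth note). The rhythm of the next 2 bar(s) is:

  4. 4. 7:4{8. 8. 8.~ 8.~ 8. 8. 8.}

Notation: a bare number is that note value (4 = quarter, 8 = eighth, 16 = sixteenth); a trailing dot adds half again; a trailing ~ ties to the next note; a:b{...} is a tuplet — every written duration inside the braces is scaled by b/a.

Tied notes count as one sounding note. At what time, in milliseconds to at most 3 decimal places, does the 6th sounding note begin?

1. 0.0ms @ 0 + 904.523ms (3)
2. 904.523ms @ 3 + 904.523ms (3)
3. 1809.045ms @ 6 + 258.435ms (6/7)
4. 2067.48ms @ 48/7 + 258.435ms (6/7)
5. 2325.915ms @ 54/7 + 775.305ms (18/7)
6. 3101.22ms @ 72/7 + 258.435ms (6/7)
7. 3359.655ms @ 78/7 + 258.435ms (6/7)

note 6 onset = 72/7b = 3101.22ms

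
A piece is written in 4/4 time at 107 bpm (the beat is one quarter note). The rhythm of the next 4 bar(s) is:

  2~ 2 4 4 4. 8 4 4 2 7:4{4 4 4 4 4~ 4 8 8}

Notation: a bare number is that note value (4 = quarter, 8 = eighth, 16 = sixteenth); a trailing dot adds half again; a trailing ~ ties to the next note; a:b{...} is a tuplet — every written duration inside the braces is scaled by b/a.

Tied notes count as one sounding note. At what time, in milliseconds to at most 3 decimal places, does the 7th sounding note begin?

1. 0.0ms @ 0 + 2242.991ms (4)
2. 2242.991ms @ 4 + 560.748ms (1)
3. 2803.738ms @ 5 + 560.748ms (1)
4. 3364.486ms @ 6 + 841.121ms (3/2)
5. 4205.607ms @ 15/2 + 280.374ms (1/2)
6. 4485.981ms @ 8 + 560.748ms (1)
7. 5046.729ms @ 9 + 560.748ms (1)
8. 5607.477ms @ 10 + 1121.495ms (2)
9. 6728.972ms @ 12 + 320.427ms (4/7)
10. 7049.399ms @ 88/7 + 320.427ms (4/7)
11. 7369.826ms @ 92/7 + 320.427ms (4/7)
12. 7690.254ms @ 96/7 + 320.427ms (4/7)
13. 8010.681ms @ 100/7 + 640.854ms (8/7)
14. 8651.535ms @ 108/7 + 160.214ms (2/7)
15. 8811.749ms @ 110/7 + 160.214ms (2/7)

note 7 onset = 9b = 5046.729ms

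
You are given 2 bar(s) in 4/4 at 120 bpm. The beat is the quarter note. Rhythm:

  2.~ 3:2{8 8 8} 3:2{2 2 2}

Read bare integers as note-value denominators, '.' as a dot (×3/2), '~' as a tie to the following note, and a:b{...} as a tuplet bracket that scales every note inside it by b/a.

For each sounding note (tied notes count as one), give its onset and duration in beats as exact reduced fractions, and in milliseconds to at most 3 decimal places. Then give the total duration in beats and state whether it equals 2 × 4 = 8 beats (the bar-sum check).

1) 0.0ms=0b +1666.667ms=10/3b
2) 1666.667ms=10/3b +166.667ms=1/3b
3) 1833.333ms=11/3b +166.667ms=1/3b
4) 2000.0ms=4b +666.667ms=4/3b
5) 2666.667ms=16/3b +666.667ms=4/3b
6) 3333.333ms=20/3b +666.667ms=4/3b
Σ=8b of 8 (120bpm 4/4) — PASS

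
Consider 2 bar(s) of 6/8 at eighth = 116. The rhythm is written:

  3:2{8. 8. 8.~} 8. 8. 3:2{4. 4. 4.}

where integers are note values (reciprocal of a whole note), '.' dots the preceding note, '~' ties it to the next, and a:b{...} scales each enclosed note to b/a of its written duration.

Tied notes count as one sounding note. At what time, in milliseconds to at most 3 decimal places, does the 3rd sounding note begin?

note 3 onset = 2b = 1034.483ms

1. 0.0ms @ 0 + 517.241ms (1)
2. 517.241ms @ 1 + 517.241ms (1)
3. 1034.483ms @ 2 + 1293.103ms (5/2)
4. 2327.586ms @ 9/2 + 775.862ms (3/2)
5. 3103.448ms @ 6 + 1034.483ms (2)
6. 4137.931ms @ 8 + 1034.483ms (2)
7. 5172.414ms @ 10 + 1034.483ms (2)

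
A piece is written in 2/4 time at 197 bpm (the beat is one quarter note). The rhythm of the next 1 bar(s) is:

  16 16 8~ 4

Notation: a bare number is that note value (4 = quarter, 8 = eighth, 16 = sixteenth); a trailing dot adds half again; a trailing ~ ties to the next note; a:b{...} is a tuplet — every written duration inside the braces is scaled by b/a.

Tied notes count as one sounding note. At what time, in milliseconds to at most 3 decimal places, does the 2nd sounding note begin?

1. 0.0ms @ 0 + 76.142ms (1/4)
2. 76.142ms @ 1/4 + 76.142ms (1/4)
3. 152.284ms @ 1/2 + 456.853ms (3/2)

note 2 onset = 1/4b = 76.142ms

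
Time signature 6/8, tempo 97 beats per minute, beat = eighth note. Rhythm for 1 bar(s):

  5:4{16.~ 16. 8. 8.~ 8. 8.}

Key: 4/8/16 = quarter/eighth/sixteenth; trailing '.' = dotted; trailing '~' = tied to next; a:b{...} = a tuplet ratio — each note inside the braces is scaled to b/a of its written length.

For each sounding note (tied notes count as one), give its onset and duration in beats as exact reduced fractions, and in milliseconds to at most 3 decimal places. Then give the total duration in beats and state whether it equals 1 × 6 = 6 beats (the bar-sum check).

1) 0.0ms=0b +742.268ms=6/5b
2) 742.268ms=6/5b +742.268ms=6/5b
3) 1484.536ms=12/5b +1484.536ms=12/5b
4) 2969.072ms=24/5b +742.268ms=6/5b
Σ=6b of 6 (97bpm 6/8) — PASS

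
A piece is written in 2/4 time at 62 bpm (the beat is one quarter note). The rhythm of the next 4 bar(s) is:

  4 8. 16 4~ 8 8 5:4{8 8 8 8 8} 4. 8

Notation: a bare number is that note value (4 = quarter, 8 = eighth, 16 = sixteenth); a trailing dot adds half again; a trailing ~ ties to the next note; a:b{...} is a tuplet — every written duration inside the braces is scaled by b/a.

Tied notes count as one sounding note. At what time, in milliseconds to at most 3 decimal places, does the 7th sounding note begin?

note 7 onset = 22/5b = 4258.065ms

1. 0.0ms @ 0 + 967.742ms (1)
2. 967.742ms @ 1 + 725.806ms (3/4)
3. 1693.548ms @ 7/4 + 241.935ms (1/4)
4. 1935.484ms @ 2 + 1451.613ms (3/2)
5. 3387.097ms @ 7/2 + 483.871ms (1/2)
6. 3870.968ms @ 4 + 387.097ms (2/5)
7. 4258.065ms @ 22/5 + 387.097ms (2/5)
8. 4645.161ms @ 24/5 + 387.097ms (2/5)
9. 5032.258ms @ 26/5 + 387.097ms (2/5)
10. 5419.355ms @ 28/5 + 387.097ms (2/5)
11. 5806.452ms @ 6 + 1451.613ms (3/2)
12. 7258.065ms @ 15/2 + 483.871ms (1/2)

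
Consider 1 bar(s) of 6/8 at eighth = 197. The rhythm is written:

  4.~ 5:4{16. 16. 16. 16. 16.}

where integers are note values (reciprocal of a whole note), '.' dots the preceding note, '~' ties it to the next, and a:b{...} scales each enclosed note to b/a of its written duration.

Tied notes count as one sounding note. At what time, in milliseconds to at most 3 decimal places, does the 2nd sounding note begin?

note 2 onset = 18/5b = 1096.447ms

1. 0.0ms @ 0 + 1096.447ms (18/5)
2. 1096.447ms @ 18/5 + 182.741ms (3/5)
3. 1279.188ms @ 21/5 + 182.741ms (3/5)
4. 1461.929ms @ 24/5 + 182.741ms (3/5)
5. 1644.67ms @ 27/5 + 182.741ms (3/5)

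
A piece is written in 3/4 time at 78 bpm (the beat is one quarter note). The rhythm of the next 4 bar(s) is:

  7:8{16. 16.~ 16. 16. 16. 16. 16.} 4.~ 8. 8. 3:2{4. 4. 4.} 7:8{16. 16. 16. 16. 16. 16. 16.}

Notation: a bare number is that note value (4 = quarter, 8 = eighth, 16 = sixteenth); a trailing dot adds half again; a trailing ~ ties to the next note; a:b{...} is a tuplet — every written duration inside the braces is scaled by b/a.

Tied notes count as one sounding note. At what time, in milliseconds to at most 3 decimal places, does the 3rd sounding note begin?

1. 0.0ms @ 0 + 329.67ms (3/7)
2. 329.67ms @ 3/7 + 659.341ms (6/7)
3. 989.011ms @ 9/7 + 329.67ms (3/7)
4. 1318.681ms @ 12/7 + 329.67ms (3/7)
5. 1648.352ms @ 15/7 + 329.67ms (3/7)
6. 1978.022ms @ 18/7 + 329.67ms (3/7)
7. 2307.692ms @ 3 + 1730.769ms (9/4)
8. 4038.462ms @ 21/4 + 576.923ms (3/4)
9. 4615.385ms @ 6 + 769.231ms (1)
10. 5384.615ms @ 7 + 769.231ms (1)
11. 6153.846ms @ 8 + 769.231ms (1)
12. 6923.077ms @ 9 + 329.67ms (3/7)
13. 7252.747ms @ 66/7 + 329.67ms (3/7)
14. 7582.418ms @ 69/7 + 329.67ms (3/7)
15. 7912.088ms @ 72/7 + 329.67ms (3/7)
16. 8241.758ms @ 75/7 + 329.67ms (3/7)
17. 8571.429ms @ 78/7 + 329.67ms (3/7)
18. 8901.099ms @ 81/7 + 329.67ms (3/7)

note 3 onset = 9/7b = 989.011ms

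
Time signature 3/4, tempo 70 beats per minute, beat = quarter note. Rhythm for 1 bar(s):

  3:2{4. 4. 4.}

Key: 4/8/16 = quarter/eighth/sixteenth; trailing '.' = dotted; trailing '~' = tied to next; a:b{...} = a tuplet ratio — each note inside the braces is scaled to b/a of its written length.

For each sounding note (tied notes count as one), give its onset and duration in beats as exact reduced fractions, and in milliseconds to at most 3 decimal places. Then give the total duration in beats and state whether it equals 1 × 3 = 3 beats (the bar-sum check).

1) 0.0ms=0b +857.143ms=1b
2) 857.143ms=1b +857.143ms=1b
3) 1714.286ms=2b +857.143ms=1b
Σ=3b of 3 (70bpm 3/4) — PASS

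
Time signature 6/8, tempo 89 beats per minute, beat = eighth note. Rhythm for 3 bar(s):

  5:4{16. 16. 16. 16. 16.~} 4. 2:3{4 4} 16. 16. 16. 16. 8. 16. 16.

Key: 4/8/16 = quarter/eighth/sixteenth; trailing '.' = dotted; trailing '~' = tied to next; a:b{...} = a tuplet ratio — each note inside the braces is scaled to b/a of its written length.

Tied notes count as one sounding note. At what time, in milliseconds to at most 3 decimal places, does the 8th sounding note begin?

note 8 onset = 12b = 8089.888ms

1. 0.0ms @ 0 + 404.494ms (3/5)
2. 404.494ms @ 3/5 + 404.494ms (3/5)
3. 808.989ms @ 6/5 + 404.494ms (3/5)
4. 1213.483ms @ 9/5 + 404.494ms (3/5)
5. 1617.978ms @ 12/5 + 2426.966ms (18/5)
6. 4044.944ms @ 6 + 2022.472ms (3)
7. 6067.416ms @ 9 + 2022.472ms (3)
8. 8089.888ms @ 12 + 505.618ms (3/4)
9. 8595.506ms @ 51/4 + 505.618ms (3/4)
10. 9101.124ms @ 27/2 + 505.618ms (3/4)
11. 9606.742ms @ 57/4 + 505.618ms (3/4)
12. 10112.36ms @ 15 + 1011.236ms (3/2)
13. 11123.596ms @ 33/2 + 505.618ms (3/4)
14. 11629.213ms @ 69/4 + 505.618ms (3/4)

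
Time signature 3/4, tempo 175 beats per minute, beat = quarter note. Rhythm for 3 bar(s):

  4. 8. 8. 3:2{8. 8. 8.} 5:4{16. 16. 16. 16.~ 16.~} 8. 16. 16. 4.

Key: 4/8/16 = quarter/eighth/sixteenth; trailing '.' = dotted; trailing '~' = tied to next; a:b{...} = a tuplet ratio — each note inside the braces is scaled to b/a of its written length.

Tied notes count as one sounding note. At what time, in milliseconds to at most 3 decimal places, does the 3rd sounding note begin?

note 3 onset = 9/4b = 771.429ms

1. 0.0ms @ 0 + 514.286ms (3/2)
2. 514.286ms @ 3/2 + 257.143ms (3/4)
3. 771.429ms @ 9/4 + 257.143ms (3/4)
4. 1028.571ms @ 3 + 171.429ms (1/2)
5. 1200.0ms @ 7/2 + 171.429ms (1/2)
6. 1371.429ms @ 4 + 171.429ms (1/2)
7. 1542.857ms @ 9/2 + 102.857ms (3/10)
8. 1645.714ms @ 24/5 + 102.857ms (3/10)
9. 1748.571ms @ 51/10 + 102.857ms (3/10)
10. 1851.429ms @ 27/5 + 462.857ms (27/20)
11. 2314.286ms @ 27/4 + 128.571ms (3/8)
12. 2442.857ms @ 57/8 + 128.571ms (3/8)
13. 2571.429ms @ 15/2 + 514.286ms (3/2)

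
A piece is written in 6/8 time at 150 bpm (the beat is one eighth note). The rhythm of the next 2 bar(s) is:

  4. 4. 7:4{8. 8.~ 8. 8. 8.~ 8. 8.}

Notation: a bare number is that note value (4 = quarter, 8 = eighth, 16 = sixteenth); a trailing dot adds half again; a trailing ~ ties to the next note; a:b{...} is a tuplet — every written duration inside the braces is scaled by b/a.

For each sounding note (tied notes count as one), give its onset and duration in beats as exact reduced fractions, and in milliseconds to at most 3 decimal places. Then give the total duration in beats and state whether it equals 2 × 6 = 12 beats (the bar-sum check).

1) 0.0ms=0b +1200.0ms=3b
2) 1200.0ms=3b +1200.0ms=3b
3) 2400.0ms=6b +342.857ms=6/7b
4) 2742.857ms=48/7b +685.714ms=12/7b
5) 3428.571ms=60/7b +342.857ms=6/7b
6) 3771.429ms=66/7b +685.714ms=12/7b
7) 4457.143ms=78/7b +342.857ms=6/7b
Σ=12b of 12 (150bpm 6/8) — PASS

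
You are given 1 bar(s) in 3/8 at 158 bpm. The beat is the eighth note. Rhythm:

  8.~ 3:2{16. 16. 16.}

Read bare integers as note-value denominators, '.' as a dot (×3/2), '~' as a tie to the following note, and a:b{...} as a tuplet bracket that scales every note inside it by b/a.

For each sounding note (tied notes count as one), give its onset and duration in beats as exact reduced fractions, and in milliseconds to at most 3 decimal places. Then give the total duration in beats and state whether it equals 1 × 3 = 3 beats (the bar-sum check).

1) 0.0ms=0b +759.494ms=2b
2) 759.494ms=2b +189.873ms=1/2b
3) 949.367ms=5/2b +189.873ms=1/2b
Σ=3b of 3 (158bpm 3/8) — PASS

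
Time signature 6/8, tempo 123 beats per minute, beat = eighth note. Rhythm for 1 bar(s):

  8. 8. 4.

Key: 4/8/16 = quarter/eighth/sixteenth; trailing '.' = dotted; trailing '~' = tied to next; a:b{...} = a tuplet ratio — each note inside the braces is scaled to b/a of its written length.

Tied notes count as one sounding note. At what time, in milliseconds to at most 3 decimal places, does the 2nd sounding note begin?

1. 0.0ms @ 0 + 731.707ms (3/2)
2. 731.707ms @ 3/2 + 731.707ms (3/2)
3. 1463.415ms @ 3 + 1463.415ms (3)

note 2 onset = 3/2b = 731.707ms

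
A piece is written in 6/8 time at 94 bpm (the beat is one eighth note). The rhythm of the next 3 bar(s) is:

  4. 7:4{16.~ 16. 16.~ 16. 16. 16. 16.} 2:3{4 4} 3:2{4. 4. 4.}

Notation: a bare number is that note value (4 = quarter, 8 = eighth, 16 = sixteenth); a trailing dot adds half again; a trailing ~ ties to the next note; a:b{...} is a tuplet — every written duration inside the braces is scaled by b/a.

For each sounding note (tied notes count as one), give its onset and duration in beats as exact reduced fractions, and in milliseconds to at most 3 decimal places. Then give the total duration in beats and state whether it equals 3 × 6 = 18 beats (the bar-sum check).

1) 0.0ms=0b +1914.894ms=3b
2) 1914.894ms=3b +547.112ms=6/7b
3) 2462.006ms=27/7b +547.112ms=6/7b
4) 3009.119ms=33/7b +273.556ms=3/7b
5) 3282.675ms=36/7b +273.556ms=3/7b
6) 3556.231ms=39/7b +273.556ms=3/7b
7) 3829.787ms=6b +1914.894ms=3b
8) 5744.681ms=9b +1914.894ms=3b
9) 7659.574ms=12b +1276.596ms=2b
10) 8936.17ms=14b +1276.596ms=2b
11) 10212.766ms=16b +1276.596ms=2b
Σ=18b of 18 (94bpm 6/8) — PASS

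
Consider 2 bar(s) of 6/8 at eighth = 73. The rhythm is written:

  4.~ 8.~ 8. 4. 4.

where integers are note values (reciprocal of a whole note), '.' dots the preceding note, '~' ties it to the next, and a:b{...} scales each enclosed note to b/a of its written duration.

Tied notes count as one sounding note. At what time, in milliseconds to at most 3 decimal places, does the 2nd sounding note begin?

note 2 onset = 6b = 4931.507ms

1. 0.0ms @ 0 + 4931.507ms (6)
2. 4931.507ms @ 6 + 2465.753ms (3)
3. 7397.26ms @ 9 + 2465.753ms (3)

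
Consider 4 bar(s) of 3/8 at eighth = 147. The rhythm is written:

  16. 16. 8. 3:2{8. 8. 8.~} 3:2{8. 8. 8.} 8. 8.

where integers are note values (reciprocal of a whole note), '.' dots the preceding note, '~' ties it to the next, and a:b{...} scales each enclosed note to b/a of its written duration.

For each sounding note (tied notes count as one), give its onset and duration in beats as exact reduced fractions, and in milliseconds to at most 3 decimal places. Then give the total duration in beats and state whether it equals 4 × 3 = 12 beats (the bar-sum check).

1) 0.0ms=0b +306.122ms=3/4b
2) 306.122ms=3/4b +306.122ms=3/4b
3) 612.245ms=3/2b +612.245ms=3/2b
4) 1224.49ms=3b +408.163ms=1b
5) 1632.653ms=4b +408.163ms=1b
6) 2040.816ms=5b +816.327ms=2b
7) 2857.143ms=7b +408.163ms=1b
8) 3265.306ms=8b +408.163ms=1b
9) 3673.469ms=9b +612.245ms=3/2b
10) 4285.714ms=21/2b +612.245ms=3/2b
Σ=12b of 12 (147bpm 3/8) — PASS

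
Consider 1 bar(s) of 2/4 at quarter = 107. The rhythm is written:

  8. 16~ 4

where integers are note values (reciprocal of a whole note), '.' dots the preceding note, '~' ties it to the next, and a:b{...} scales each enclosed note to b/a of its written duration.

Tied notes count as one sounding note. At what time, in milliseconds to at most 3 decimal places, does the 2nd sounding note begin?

1. 0.0ms @ 0 + 420.561ms (3/4)
2. 420.561ms @ 3/4 + 700.935ms (5/4)

note 2 onset = 3/4b = 420.561ms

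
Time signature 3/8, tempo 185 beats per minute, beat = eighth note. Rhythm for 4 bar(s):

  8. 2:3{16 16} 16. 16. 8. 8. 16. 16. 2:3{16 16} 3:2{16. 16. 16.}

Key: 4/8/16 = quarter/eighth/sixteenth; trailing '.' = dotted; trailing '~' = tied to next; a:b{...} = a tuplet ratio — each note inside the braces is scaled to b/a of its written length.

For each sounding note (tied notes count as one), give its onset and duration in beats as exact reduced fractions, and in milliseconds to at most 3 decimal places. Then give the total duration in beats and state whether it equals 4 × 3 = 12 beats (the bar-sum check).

1) 0.0ms=0b +486.486ms=3/2b
2) 486.486ms=3/2b +243.243ms=3/4b
3) 729.73ms=9/4b +243.243ms=3/4b
4) 972.973ms=3b +243.243ms=3/4b
5) 1216.216ms=15/4b +243.243ms=3/4b
6) 1459.459ms=9/2b +486.486ms=3/2b
7) 1945.946ms=6b +486.486ms=3/2b
8) 2432.432ms=15/2b +243.243ms=3/4b
9) 2675.676ms=33/4b +243.243ms=3/4b
10) 2918.919ms=9b +243.243ms=3/4b
11) 3162.162ms=39/4b +243.243ms=3/4b
12) 3405.405ms=21/2b +162.162ms=1/2b
13) 3567.568ms=11b +162.162ms=1/2b
14) 3729.73ms=23/2b +162.162ms=1/2b
Σ=12b of 12 (185bpm 3/8) — PASS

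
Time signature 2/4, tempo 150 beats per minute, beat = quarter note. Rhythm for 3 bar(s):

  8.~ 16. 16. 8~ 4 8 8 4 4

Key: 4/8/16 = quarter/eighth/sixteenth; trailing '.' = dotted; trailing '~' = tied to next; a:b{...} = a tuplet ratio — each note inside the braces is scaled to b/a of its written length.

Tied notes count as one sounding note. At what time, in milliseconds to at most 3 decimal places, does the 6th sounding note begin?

note 6 onset = 4b = 1600.0ms

1. 0.0ms @ 0 + 450.0ms (9/8)
2. 450.0ms @ 9/8 + 150.0ms (3/8)
3. 600.0ms @ 3/2 + 600.0ms (3/2)
4. 1200.0ms @ 3 + 200.0ms (1/2)
5. 1400.0ms @ 7/2 + 200.0ms (1/2)
6. 1600.0ms @ 4 + 400.0ms (1)
7. 2000.0ms @ 5 + 400.0ms (1)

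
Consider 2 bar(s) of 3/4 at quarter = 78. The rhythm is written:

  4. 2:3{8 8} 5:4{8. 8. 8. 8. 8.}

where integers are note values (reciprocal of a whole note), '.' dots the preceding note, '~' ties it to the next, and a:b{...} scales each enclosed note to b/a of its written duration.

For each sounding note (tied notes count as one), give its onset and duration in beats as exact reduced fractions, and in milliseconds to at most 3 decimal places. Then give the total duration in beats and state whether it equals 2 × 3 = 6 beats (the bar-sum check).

1) 0.0ms=0b +1153.846ms=3/2b
2) 1153.846ms=3/2b +576.923ms=3/4b
3) 1730.769ms=9/4b +576.923ms=3/4b
4) 2307.692ms=3b +461.538ms=3/5b
5) 2769.231ms=18/5b +461.538ms=3/5b
6) 3230.769ms=21/5b +461.538ms=3/5b
7) 3692.308ms=24/5b +461.538ms=3/5b
8) 4153.846ms=27/5b +461.538ms=3/5b
Σ=6b of 6 (78bpm 3/4) — PASS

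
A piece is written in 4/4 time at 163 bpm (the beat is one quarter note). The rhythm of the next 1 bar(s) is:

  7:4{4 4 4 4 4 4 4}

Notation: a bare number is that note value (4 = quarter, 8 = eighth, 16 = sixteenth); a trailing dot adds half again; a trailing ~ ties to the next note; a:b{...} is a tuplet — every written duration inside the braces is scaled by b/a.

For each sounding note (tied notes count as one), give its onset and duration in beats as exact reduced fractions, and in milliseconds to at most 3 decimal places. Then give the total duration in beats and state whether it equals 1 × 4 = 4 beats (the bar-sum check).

1) 0.0ms=0b +210.342ms=4/7b
2) 210.342ms=4/7b +210.342ms=4/7b
3) 420.684ms=8/7b +210.342ms=4/7b
4) 631.025ms=12/7b +210.342ms=4/7b
5) 841.367ms=16/7b +210.342ms=4/7b
6) 1051.709ms=20/7b +210.342ms=4/7b
7) 1262.051ms=24/7b +210.342ms=4/7b
Σ=4b of 4 (163bpm 4/4) — PASS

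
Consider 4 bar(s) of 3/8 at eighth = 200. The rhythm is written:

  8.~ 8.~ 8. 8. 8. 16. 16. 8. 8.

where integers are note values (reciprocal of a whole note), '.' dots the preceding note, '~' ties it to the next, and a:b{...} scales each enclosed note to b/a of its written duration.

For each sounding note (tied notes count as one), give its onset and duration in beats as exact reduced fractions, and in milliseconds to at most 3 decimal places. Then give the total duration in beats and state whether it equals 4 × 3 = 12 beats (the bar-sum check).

1) 0.0ms=0b +1350.0ms=9/2b
2) 1350.0ms=9/2b +450.0ms=3/2b
3) 1800.0ms=6b +450.0ms=3/2b
4) 2250.0ms=15/2b +225.0ms=3/4b
5) 2475.0ms=33/4b +225.0ms=3/4b
6) 2700.0ms=9b +450.0ms=3/2b
7) 3150.0ms=21/2b +450.0ms=3/2b
Σ=12b of 12 (200bpm 3/8) — PASS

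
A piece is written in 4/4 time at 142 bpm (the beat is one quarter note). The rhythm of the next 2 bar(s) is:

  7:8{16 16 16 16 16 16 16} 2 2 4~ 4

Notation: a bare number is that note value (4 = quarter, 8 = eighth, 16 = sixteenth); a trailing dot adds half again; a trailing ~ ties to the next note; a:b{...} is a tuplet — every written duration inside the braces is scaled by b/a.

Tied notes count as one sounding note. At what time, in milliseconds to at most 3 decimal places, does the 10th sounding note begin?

note 10 onset = 6b = 2535.211ms

1. 0.0ms @ 0 + 120.724ms (2/7)
2. 120.724ms @ 2/7 + 120.724ms (2/7)
3. 241.449ms @ 4/7 + 120.724ms (2/7)
4. 362.173ms @ 6/7 + 120.724ms (2/7)
5. 482.897ms @ 8/7 + 120.724ms (2/7)
6. 603.622ms @ 10/7 + 120.724ms (2/7)
7. 724.346ms @ 12/7 + 120.724ms (2/7)
8. 845.07ms @ 2 + 845.07ms (2)
9. 1690.141ms @ 4 + 845.07ms (2)
10. 2535.211ms @ 6 + 845.07ms (2)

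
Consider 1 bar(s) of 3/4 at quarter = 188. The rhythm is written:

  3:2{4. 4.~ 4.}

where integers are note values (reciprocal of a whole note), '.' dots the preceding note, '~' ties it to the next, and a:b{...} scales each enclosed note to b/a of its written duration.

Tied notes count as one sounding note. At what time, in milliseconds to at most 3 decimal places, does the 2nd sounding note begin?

note 2 onset = 1b = 319.149ms

1. 0.0ms @ 0 + 319.149ms (1)
2. 319.149ms @ 1 + 638.298ms (2)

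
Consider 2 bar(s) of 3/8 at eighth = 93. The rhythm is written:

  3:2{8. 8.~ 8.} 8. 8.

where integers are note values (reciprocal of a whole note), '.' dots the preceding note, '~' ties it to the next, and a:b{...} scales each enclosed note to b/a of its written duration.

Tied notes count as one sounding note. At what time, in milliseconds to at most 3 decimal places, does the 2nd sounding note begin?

1. 0.0ms @ 0 + 645.161ms (1)
2. 645.161ms @ 1 + 1290.323ms (2)
3. 1935.484ms @ 3 + 967.742ms (3/2)
4. 2903.226ms @ 9/2 + 967.742ms (3/2)

note 2 onset = 1b = 645.161ms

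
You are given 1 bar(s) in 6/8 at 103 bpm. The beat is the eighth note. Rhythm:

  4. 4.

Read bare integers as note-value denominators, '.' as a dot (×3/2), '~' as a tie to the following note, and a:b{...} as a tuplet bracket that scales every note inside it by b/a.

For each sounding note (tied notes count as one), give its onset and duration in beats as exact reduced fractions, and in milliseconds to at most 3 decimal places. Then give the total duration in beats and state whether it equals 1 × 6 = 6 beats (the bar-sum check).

1) 0.0ms=0b +1747.573ms=3b
2) 1747.573ms=3b +1747.573ms=3b
Σ=6b of 6 (103bpm 6/8) — PASS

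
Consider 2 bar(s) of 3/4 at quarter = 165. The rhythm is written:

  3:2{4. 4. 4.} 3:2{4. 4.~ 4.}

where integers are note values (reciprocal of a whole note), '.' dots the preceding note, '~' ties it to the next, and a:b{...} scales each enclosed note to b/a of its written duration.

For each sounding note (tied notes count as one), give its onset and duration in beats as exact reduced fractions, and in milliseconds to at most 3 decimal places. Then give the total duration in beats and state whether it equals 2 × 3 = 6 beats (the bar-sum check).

1) 0.0ms=0b +363.636ms=1b
2) 363.636ms=1b +363.636ms=1b
3) 727.273ms=2b +363.636ms=1b
4) 1090.909ms=3b +363.636ms=1b
5) 1454.545ms=4b +727.273ms=2b
Σ=6b of 6 (165bpm 3/4) — PASS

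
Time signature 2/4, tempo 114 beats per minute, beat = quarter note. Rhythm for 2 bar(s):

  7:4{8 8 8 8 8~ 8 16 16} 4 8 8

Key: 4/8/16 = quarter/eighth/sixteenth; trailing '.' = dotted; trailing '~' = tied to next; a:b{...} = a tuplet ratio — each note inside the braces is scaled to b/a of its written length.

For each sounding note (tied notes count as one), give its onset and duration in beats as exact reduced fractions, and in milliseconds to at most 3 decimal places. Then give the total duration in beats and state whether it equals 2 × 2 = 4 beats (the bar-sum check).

1) 0.0ms=0b +150.376ms=2/7b
2) 150.376ms=2/7b +150.376ms=2/7b
3) 300.752ms=4/7b +150.376ms=2/7b
4) 451.128ms=6/7b +150.376ms=2/7b
5) 601.504ms=8/7b +300.752ms=4/7b
6) 902.256ms=12/7b +75.188ms=1/7b
7) 977.444ms=13/7b +75.188ms=1/7b
8) 1052.632ms=2b +526.316ms=1b
9) 1578.947ms=3b +263.158ms=1/2b
10) 1842.105ms=7/2b +263.158ms=1/2b
Σ=4b of 4 (114bpm 2/4) — PASS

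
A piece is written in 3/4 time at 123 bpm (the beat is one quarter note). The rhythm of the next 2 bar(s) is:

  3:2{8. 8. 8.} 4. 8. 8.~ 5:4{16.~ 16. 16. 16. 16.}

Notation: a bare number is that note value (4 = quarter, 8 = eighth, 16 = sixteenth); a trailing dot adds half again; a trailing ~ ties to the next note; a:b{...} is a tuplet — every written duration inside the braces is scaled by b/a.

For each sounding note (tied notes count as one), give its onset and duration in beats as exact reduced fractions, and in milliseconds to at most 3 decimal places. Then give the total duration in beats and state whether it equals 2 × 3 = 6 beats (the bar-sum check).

1) 0.0ms=0b +243.902ms=1/2b
2) 243.902ms=1/2b +243.902ms=1/2b
3) 487.805ms=1b +243.902ms=1/2b
4) 731.707ms=3/2b +731.707ms=3/2b
5) 1463.415ms=3b +365.854ms=3/4b
6) 1829.268ms=15/4b +658.537ms=27/20b
7) 2487.805ms=51/10b +146.341ms=3/10b
8) 2634.146ms=27/5b +146.341ms=3/10b
9) 2780.488ms=57/10b +146.341ms=3/10b
Σ=6b of 6 (123bpm 3/4) — PASS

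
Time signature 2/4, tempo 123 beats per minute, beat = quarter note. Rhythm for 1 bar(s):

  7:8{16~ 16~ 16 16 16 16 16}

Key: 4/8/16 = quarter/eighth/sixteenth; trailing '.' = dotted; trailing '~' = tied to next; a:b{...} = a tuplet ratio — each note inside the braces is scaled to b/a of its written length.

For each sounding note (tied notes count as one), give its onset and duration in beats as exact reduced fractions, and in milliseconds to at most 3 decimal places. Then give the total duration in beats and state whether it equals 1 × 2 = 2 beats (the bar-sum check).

1) 0.0ms=0b +418.118ms=6/7b
2) 418.118ms=6/7b +139.373ms=2/7b
3) 557.491ms=8/7b +139.373ms=2/7b
4) 696.864ms=10/7b +139.373ms=2/7b
5) 836.237ms=12/7b +139.373ms=2/7b
Σ=2b of 2 (123bpm 2/4) — PASS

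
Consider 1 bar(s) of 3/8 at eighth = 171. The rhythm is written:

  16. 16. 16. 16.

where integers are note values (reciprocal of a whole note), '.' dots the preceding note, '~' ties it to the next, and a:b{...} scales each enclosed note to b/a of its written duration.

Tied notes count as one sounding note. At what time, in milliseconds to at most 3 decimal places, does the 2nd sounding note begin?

1. 0.0ms @ 0 + 263.158ms (3/4)
2. 263.158ms @ 3/4 + 263.158ms (3/4)
3. 526.316ms @ 3/2 + 263.158ms (3/4)
4. 789.474ms @ 9/4 + 263.158ms (3/4)

note 2 onset = 3/4b = 263.158ms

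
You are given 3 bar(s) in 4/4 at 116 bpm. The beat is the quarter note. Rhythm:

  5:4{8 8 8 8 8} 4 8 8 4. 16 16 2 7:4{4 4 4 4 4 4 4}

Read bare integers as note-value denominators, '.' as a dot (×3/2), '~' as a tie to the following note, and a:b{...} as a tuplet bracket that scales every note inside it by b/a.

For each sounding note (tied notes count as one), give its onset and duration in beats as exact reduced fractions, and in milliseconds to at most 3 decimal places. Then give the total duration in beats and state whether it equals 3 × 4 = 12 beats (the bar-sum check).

1) 0.0ms=0b +206.897ms=2/5b
2) 206.897ms=2/5b +206.897ms=2/5b
3) 413.793ms=4/5b +206.897ms=2/5b
4) 620.69ms=6/5b +206.897ms=2/5b
5) 827.586ms=8/5b +206.897ms=2/5b
6) 1034.483ms=2b +517.241ms=1b
7) 1551.724ms=3b +258.621ms=1/2b
8) 1810.345ms=7/2b +258.621ms=1/2b
9) 2068.966ms=4b +775.862ms=3/2b
10) 2844.828ms=11/2b +129.31ms=1/4b
11) 2974.138ms=23/4b +129.31ms=1/4b
12) 3103.448ms=6b +1034.483ms=2b
13) 4137.931ms=8b +295.567ms=4/7b
14) 4433.498ms=60/7b +295.567ms=4/7b
15) 4729.064ms=64/7b +295.567ms=4/7b
16) 5024.631ms=68/7b +295.567ms=4/7b
17) 5320.197ms=72/7b +295.567ms=4/7b
18) 5615.764ms=76/7b +295.567ms=4/7b
19) 5911.33ms=80/7b +295.567ms=4/7b
Σ=12b of 12 (116bpm 4/4) — PASS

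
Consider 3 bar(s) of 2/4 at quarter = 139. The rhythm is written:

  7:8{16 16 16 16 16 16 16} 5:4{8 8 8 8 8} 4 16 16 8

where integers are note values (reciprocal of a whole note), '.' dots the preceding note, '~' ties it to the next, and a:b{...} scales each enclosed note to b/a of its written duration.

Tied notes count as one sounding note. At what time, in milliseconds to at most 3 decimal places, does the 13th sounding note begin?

1. 0.0ms @ 0 + 123.33ms (2/7)
2. 123.33ms @ 2/7 + 123.33ms (2/7)
3. 246.66ms @ 4/7 + 123.33ms (2/7)
4. 369.99ms @ 6/7 + 123.33ms (2/7)
5. 493.32ms @ 8/7 + 123.33ms (2/7)
6. 616.65ms @ 10/7 + 123.33ms (2/7)
7. 739.979ms @ 12/7 + 123.33ms (2/7)
8. 863.309ms @ 2 + 172.662ms (2/5)
9. 1035.971ms @ 12/5 + 172.662ms (2/5)
10. 1208.633ms @ 14/5 + 172.662ms (2/5)
11. 1381.295ms @ 16/5 + 172.662ms (2/5)
12. 1553.957ms @ 18/5 + 172.662ms (2/5)
13. 1726.619ms @ 4 + 431.655ms (1)
14. 2158.273ms @ 5 + 107.914ms (1/4)
15. 2266.187ms @ 21/4 + 107.914ms (1/4)
16. 2374.101ms @ 11/2 + 215.827ms (1/2)

note 13 onset = 4b = 1726.619ms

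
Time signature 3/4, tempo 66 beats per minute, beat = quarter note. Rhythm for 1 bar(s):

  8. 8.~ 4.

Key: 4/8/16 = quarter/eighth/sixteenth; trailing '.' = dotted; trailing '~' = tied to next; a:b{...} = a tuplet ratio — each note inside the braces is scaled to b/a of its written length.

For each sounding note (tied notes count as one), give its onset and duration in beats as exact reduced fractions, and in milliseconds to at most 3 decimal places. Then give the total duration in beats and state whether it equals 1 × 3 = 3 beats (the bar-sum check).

1) 0.0ms=0b +681.818ms=3/4b
2) 681.818ms=3/4b +2045.455ms=9/4b
Σ=3b of 3 (66bpm 3/4) — PASS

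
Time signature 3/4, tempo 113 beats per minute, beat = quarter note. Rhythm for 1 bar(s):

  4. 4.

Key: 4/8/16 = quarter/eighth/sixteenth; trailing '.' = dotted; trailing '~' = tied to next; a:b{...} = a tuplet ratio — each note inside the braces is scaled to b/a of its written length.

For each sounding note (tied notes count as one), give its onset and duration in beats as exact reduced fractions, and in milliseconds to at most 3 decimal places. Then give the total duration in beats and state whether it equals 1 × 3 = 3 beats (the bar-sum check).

1) 0.0ms=0b +796.46ms=3/2b
2) 796.46ms=3/2b +796.46ms=3/2b
Σ=3b of 3 (113bpm 3/4) — PASS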